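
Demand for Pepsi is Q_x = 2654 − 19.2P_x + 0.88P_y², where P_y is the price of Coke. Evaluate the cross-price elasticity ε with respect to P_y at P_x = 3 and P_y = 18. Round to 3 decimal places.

0.198

At P_x = 3 and P_y = 18: Q_x = 2881.52.
∂Q_x/∂P_y = 1.76P_y = 1.76(18) = 31.6800.
ε = (∂Q_x/∂P_y)(P_y/Q_x) = 31.6800 × (18/2881.52) ≈ 0.198.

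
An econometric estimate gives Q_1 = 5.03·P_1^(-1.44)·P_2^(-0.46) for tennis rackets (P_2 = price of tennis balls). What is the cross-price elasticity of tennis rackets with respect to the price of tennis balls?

In a log-linear (constant-elasticity) demand function, the coefficient on the exponent of P_2 is the cross-price elasticity.
ε = -0.46. Negative, so tennis rackets and tennis balls are complements.

-0.46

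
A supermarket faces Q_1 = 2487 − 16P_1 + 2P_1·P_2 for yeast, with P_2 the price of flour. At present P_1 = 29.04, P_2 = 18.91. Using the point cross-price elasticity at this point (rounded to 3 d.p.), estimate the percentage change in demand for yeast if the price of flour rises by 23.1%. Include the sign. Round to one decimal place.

8.1%

At P_1 = 29.04, P_2 = 18.91: Q_1 = 3120.653.
∂Q_1/∂P_2 = 2P_1 = 58.0800.
ε = (∂Q_1/∂P_2)(P_2/Q_1) = 58.0800 × 18.91/3120.653 ≈ 0.352.
%ΔQ_1 ≈ ε × %ΔP_2 = 0.352 × (23.1%) = 8.1%.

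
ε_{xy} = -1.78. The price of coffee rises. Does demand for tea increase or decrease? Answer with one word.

ε < 0 and the price of coffee rises, so the quantity of tea moves in the opposite direction: it decreases.

decrease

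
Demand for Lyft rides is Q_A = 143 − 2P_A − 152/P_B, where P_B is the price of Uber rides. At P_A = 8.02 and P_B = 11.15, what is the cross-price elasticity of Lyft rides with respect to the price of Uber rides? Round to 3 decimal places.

0.120

At P_A = 8.02 and P_B = 11.15: Q_A = 113.328.
∂Q_A/∂P_B = 152/P_B² = 1.2226.
ε = (∂Q_A/∂P_B)(P_B/Q_A) = 1.2226 × (11.15/113.328) ≈ 0.120.
ε > 0: substitutes.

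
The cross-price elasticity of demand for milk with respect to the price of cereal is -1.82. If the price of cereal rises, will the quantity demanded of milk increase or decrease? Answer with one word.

decrease

ε < 0 and the price of cereal rises, so the quantity of milk moves in the opposite direction: it decreases.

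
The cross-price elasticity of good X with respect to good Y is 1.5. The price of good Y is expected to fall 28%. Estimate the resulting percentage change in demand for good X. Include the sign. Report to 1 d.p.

-42.0%

%ΔQ ≈ ε × %ΔP of good Y = 1.5 × (-28%) = -42.0%.
Demand for good X falls by about 42.0%.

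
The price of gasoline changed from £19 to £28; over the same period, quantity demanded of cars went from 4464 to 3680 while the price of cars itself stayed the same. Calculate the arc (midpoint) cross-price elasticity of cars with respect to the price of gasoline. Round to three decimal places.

ΔQ_A = 3680 − 4464 = -784; ΔP_B = 28 − 19 = 9.
Midpoints: Q̄_A = 4072.0, P̄_B = 23.50.
ε = (ΔQ_A/Q̄_A)/(ΔP_B/P̄_B) = (-784/4072.0)/(9/23.50) ≈ -0.503.

-0.503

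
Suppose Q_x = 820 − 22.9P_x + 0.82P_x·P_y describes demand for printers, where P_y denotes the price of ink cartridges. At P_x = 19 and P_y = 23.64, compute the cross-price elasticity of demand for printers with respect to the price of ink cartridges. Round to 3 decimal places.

0.489

At P_x = 19 and P_y = 23.64: Q_x = 753.211.
∂Q_x/∂P_y = 0.82P_x = 0.82(19) = 15.5800.
ε = (∂Q_x/∂P_y)(P_y/Q_x) = 15.5800 × (23.64/753.211) ≈ 0.489.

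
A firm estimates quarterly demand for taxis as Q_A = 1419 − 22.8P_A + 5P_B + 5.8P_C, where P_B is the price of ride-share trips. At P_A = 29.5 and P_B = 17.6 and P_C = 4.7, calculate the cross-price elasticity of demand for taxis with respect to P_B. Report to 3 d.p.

0.102

At P_A = 29.5 and P_B = 17.6 and P_C = 4.7: Q_A = 861.66.
∂Q_A/∂P_B = 5.
ε = (∂Q_A/∂P_B)(P_B/Q_A) = 5 × (17.6/861.66) ≈ 0.102.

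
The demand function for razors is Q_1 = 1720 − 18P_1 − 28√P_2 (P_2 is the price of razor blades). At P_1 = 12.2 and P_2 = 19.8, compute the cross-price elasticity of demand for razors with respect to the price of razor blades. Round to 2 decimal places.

At P_1 = 12.2 and P_2 = 19.8: Q_1 = 1375.808.
∂Q_1/∂P_2 = -28/(2√P_2) = -28/(2√19.8) = -3.1463.
ε = (∂Q_1/∂P_2)(P_2/Q_1) = -3.1463 × (19.8/1375.808) ≈ -0.05.

-0.05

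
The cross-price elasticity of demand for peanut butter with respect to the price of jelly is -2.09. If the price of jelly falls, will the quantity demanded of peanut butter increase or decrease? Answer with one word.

ε < 0 and the price of jelly falls, so the quantity of peanut butter moves in the opposite direction: it increases.

increase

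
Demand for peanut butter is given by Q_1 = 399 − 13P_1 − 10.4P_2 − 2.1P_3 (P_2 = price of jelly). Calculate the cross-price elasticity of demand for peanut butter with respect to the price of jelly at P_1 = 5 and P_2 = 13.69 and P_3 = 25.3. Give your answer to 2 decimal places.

At P_1 = 5 and P_2 = 13.69 and P_3 = 25.3: Q_1 = 138.494.
∂Q_1/∂P_2 = -10.4.
ε = (∂Q_1/∂P_2)(P_2/Q_1) = -10.4 × (13.69/138.494) ≈ -1.03.
Since ε < 0, peanut butter and jelly are complements.

-1.03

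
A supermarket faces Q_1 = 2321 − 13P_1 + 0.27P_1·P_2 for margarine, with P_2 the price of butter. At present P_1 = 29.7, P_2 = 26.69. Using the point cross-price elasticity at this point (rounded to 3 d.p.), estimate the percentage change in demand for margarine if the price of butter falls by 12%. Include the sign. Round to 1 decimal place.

-1.2%

At P_1 = 29.7, P_2 = 26.69: Q_1 = 2148.927.
∂Q_1/∂P_2 = 0.27P_1 = 8.0190.
ε = (∂Q_1/∂P_2)(P_2/Q_1) = 8.0190 × 26.69/2148.927 ≈ 0.100.
%ΔQ_1 ≈ ε × %ΔP_2 = 0.100 × (-12%) = -1.2%.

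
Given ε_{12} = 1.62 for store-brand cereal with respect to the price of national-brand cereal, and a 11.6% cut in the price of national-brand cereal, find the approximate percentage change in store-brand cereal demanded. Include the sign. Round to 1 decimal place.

%ΔQ ≈ ε × %ΔP of national-brand cereal = 1.62 × (-11.6%) = -18.8%.
Demand for store-brand cereal falls by about 18.8%.

-18.8%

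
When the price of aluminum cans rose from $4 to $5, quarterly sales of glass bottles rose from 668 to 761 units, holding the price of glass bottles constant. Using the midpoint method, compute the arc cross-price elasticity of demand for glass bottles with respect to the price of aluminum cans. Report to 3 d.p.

0.586

ΔQ_A = 761 − 668 = 93; ΔP_B = 5 − 4 = 1.
Midpoints: Q̄_A = 714.5, P̄_B = 4.50.
ε = (ΔQ_A/Q̄_A)/(ΔP_B/P̄_B) = (93/714.5)/(1/4.50) ≈ 0.586.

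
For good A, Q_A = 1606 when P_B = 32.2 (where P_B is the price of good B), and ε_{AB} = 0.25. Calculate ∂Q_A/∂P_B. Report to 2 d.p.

ε = (∂Q_A/∂P_B)·(P_B/Q_A) ⇒ ∂Q_A/∂P_B = ε·Q_A/P_B = 0.25 × 1606/32.2 ≈ 12.47.

12.47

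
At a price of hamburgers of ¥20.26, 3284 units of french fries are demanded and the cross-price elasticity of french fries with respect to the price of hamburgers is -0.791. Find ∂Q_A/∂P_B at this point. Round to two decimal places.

ε = (∂Q_A/∂P_B)·(P_B/Q_A) ⇒ ∂Q_A/∂P_B = ε·Q_A/P_B = -0.791 × 3284/20.26 ≈ -128.22.

-128.22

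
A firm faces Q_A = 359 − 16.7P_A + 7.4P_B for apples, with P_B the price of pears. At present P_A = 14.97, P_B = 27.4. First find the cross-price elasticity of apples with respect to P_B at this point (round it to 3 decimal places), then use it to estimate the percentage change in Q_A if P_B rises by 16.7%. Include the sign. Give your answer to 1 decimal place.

At P_A = 14.97, P_B = 27.4: Q_A = 311.761.
∂Q_A/∂P_B = 7.4.
ε = (∂Q_A/∂P_B)(P_B/Q_A) = 7.4000 × 27.4/311.761 ≈ 0.650.
%ΔQ_A ≈ ε × %ΔP_B = 0.650 × (16.7%) = 10.9%.

10.9%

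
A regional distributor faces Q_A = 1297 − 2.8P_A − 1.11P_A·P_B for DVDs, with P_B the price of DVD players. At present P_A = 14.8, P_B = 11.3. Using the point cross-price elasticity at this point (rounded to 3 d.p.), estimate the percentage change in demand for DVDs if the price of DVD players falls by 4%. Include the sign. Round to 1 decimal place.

At P_A = 14.8, P_B = 11.3: Q_A = 1069.924.
∂Q_A/∂P_B = -1.11P_A = -16.4280.
ε = (∂Q_A/∂P_B)(P_B/Q_A) = -16.4280 × 11.3/1069.924 ≈ -0.174.
%ΔQ_A ≈ ε × %ΔP_B = -0.174 × (-4%) = 0.7%.

0.7%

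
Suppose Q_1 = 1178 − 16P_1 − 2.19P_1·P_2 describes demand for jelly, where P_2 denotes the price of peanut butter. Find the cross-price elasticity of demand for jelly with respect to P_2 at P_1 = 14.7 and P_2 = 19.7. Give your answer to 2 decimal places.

At P_1 = 14.7 and P_2 = 19.7: Q_1 = 308.598.
∂Q_1/∂P_2 = -2.19P_1 = -2.19(14.7) = -32.1930.
ε = (∂Q_1/∂P_2)(P_2/Q_1) = -32.1930 × (19.7/308.598) ≈ -2.06.
ε < 0: complements.

-2.06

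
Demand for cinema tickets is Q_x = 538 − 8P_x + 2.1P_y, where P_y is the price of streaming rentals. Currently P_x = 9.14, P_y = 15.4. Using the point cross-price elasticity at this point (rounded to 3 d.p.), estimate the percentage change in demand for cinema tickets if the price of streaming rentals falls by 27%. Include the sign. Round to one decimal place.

At P_x = 9.14, P_y = 15.4: Q_x = 497.22.
∂Q_x/∂P_y = 2.1.
ε = (∂Q_x/∂P_y)(P_y/Q_x) = 2.1000 × 15.4/497.22 ≈ 0.065.
%ΔQ_x ≈ ε × %ΔP_y = 0.065 × (-27%) = -1.8%.

-1.8%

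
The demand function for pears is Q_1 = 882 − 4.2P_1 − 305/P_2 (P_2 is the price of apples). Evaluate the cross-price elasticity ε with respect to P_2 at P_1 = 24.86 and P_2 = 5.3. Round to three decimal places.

At P_1 = 24.86 and P_2 = 5.3: Q_1 = 720.041.
∂Q_1/∂P_2 = 305/P_2² = 10.8580.
ε = (∂Q_1/∂P_2)(P_2/Q_1) = 10.8580 × (5.3/720.041) ≈ 0.080.

0.080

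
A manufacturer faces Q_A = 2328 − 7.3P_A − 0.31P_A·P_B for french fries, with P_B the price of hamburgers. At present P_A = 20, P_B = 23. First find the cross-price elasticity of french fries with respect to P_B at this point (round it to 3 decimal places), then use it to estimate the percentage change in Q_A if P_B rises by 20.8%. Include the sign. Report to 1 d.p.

-1.5%

At P_A = 20, P_B = 23: Q_A = 2039.4.
∂Q_A/∂P_B = -0.31P_A = -6.2000.
ε = (∂Q_A/∂P_B)(P_B/Q_A) = -6.2000 × 23/2039.4 ≈ -0.070.
%ΔQ_A ≈ ε × %ΔP_B = -0.070 × (20.8%) = -1.5%.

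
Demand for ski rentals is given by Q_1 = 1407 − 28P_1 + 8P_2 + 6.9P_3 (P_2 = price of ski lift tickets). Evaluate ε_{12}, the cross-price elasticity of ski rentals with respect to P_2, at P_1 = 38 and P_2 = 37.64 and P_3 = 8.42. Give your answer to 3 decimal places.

0.429

At P_1 = 38 and P_2 = 37.64 and P_3 = 8.42: Q_1 = 702.218.
∂Q_1/∂P_2 = 8.
ε = (∂Q_1/∂P_2)(P_2/Q_1) = 8 × (37.64/702.218) ≈ 0.429.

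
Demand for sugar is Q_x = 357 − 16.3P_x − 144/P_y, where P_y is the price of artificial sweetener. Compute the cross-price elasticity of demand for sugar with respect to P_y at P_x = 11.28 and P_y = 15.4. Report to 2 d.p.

At P_x = 11.28 and P_y = 15.4: Q_x = 163.785.
∂Q_x/∂P_y = 144/P_y² = 0.6072.
ε = (∂Q_x/∂P_y)(P_y/Q_x) = 0.6072 × (15.4/163.785) ≈ 0.06.

0.06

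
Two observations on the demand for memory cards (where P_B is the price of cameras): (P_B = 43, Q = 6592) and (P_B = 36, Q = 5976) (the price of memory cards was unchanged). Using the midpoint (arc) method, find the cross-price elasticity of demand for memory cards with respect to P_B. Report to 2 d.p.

0.55

ΔQ_A = 5976 − 6592 = -616; ΔP_B = 36 − 43 = -7.
Midpoints: Q̄_A = 6284.0, P̄_B = 39.50.
ε = (ΔQ_A/Q̄_A)/(ΔP_B/P̄_B) = (-616/6284.0)/(-7/39.50) ≈ 0.55.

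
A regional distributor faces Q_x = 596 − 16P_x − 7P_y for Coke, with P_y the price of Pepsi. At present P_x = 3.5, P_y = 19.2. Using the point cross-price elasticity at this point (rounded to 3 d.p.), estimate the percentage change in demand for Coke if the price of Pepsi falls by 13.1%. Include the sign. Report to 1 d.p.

4.3%

At P_x = 3.5, P_y = 19.2: Q_x = 405.6.
∂Q_x/∂P_y = -7.
ε = (∂Q_x/∂P_y)(P_y/Q_x) = -7.0000 × 19.2/405.6 ≈ -0.331.
%ΔQ_x ≈ ε × %ΔP_y = -0.331 × (-13.1%) = 4.3%.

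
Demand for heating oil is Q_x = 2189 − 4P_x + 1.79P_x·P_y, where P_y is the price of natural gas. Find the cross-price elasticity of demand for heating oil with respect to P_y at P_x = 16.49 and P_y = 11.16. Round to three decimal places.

0.134

At P_x = 16.49 and P_y = 11.16: Q_x = 2452.451.
∂Q_x/∂P_y = 1.79P_x = 1.79(16.49) = 29.5171.
ε = (∂Q_x/∂P_y)(P_y/Q_x) = 29.5171 × (11.16/2452.451) ≈ 0.134.
ε > 0: substitutes.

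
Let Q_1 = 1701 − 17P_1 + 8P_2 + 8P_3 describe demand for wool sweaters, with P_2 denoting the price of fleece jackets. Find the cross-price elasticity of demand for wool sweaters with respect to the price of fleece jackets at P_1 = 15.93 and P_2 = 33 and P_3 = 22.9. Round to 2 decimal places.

At P_1 = 15.93 and P_2 = 33 and P_3 = 22.9: Q_1 = 1877.39.
∂Q_1/∂P_2 = 8.
ε = (∂Q_1/∂P_2)(P_2/Q_1) = 8 × (33/1877.39) ≈ 0.14.

0.14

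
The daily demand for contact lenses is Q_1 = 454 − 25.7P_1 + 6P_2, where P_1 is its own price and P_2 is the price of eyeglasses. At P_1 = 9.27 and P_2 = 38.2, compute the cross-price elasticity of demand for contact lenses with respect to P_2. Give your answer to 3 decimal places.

At P_1 = 9.27 and P_2 = 38.2: Q_1 = 444.961.
∂Q_1/∂P_2 = 6.
ε = (∂Q_1/∂P_2)(P_2/Q_1) = 6 × (38.2/444.961) ≈ 0.515.
Since ε > 0, contact lenses and eyeglasses are substitutes.

0.515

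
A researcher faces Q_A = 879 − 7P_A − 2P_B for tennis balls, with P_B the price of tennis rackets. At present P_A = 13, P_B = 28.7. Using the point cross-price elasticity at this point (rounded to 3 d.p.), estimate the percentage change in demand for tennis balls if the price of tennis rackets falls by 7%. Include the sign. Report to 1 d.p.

At P_A = 13, P_B = 28.7: Q_A = 730.6.
∂Q_A/∂P_B = -2.
ε = (∂Q_A/∂P_B)(P_B/Q_A) = -2.0000 × 28.7/730.6 ≈ -0.079.
%ΔQ_A ≈ ε × %ΔP_B = -0.079 × (-7%) = 0.6%.

0.6%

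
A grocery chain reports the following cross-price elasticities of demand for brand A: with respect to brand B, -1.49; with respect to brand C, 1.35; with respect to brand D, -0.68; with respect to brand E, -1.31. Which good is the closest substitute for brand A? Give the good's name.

brand C

Substitutes have ε > 0. Among the positive values, 1.35 (brand C) is largest.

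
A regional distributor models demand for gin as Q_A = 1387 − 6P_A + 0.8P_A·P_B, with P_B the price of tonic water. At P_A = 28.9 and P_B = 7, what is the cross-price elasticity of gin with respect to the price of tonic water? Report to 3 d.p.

At P_A = 28.9 and P_B = 7: Q_A = 1375.44.
∂Q_A/∂P_B = 0.8P_A = 0.8(28.9) = 23.1200.
ε = (∂Q_A/∂P_B)(P_B/Q_A) = 23.1200 × (7/1375.44) ≈ 0.118.
ε > 0: substitutes.

0.118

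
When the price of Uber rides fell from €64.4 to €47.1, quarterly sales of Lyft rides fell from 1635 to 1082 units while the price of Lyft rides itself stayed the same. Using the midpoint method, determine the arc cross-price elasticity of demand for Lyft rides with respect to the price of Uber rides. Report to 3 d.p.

ΔQ_A = 1082 − 1635 = -553; ΔP_B = 47.1 − 64.4 = -17.3.
Midpoints: Q̄_A = 1358.5, P̄_B = 55.75.
ε = (ΔQ_A/Q̄_A)/(ΔP_B/P̄_B) = (-553/1358.5)/(-17.3/55.75) ≈ 1.312.

1.312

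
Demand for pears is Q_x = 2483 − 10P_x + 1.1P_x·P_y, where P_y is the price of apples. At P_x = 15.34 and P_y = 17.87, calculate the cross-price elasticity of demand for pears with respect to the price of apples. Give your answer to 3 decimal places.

0.115

At P_x = 15.34 and P_y = 17.87: Q_x = 2631.138.
∂Q_x/∂P_y = 1.1P_x = 1.1(15.34) = 16.8740.
ε = (∂Q_x/∂P_y)(P_y/Q_x) = 16.8740 × (17.87/2631.138) ≈ 0.115.
ε > 0: substitutes.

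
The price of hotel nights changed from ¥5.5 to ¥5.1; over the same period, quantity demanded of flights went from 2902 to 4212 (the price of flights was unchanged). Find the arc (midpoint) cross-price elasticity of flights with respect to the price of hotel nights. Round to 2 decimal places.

-4.88

ΔQ_A = 4212 − 2902 = 1310; ΔP_B = 5.1 − 5.5 = -0.4.
Midpoints: Q̄_A = 3557.0, P̄_B = 5.30.
ε = (ΔQ_A/Q̄_A)/(ΔP_B/P̄_B) = (1310/3557.0)/(-0.4/5.30) ≈ -4.88.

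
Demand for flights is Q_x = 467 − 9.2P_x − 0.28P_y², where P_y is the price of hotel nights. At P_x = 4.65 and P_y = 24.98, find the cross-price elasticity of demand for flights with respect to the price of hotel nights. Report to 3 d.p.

At P_x = 4.65 and P_y = 24.98: Q_x = 249.500.
∂Q_x/∂P_y = -0.56P_y = -0.56(24.98) = -13.9888.
ε = (∂Q_x/∂P_y)(P_y/Q_x) = -13.9888 × (24.98/249.500) ≈ -1.401.

-1.401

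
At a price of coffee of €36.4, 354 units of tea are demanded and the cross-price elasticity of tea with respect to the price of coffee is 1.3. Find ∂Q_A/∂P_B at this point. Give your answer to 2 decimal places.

ε = (∂Q_A/∂P_B)·(P_B/Q_A) ⇒ ∂Q_A/∂P_B = ε·Q_A/P_B = 1.3 × 354/36.4 ≈ 12.64.

12.64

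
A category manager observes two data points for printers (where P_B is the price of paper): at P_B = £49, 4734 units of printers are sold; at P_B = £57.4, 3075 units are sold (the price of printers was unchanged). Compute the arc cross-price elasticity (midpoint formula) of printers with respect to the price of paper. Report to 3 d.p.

ΔQ_A = 3075 − 4734 = -1659; ΔP_B = 57.4 − 49 = 8.4.
Midpoints: Q̄_A = 3904.5, P̄_B = 53.20.
ε = (ΔQ_A/Q̄_A)/(ΔP_B/P̄_B) = (-1659/3904.5)/(8.4/53.20) ≈ -2.691.
ε < 0: printers and paper are complements.

-2.691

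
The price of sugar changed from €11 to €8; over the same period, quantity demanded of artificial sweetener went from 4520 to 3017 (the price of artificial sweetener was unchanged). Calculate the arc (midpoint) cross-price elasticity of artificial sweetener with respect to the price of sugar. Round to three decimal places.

ΔQ_A = 3017 − 4520 = -1503; ΔP_B = 8 − 11 = -3.
Midpoints: Q̄_A = 3768.5, P̄_B = 9.50.
ε = (ΔQ_A/Q̄_A)/(ΔP_B/P̄_B) = (-1503/3768.5)/(-3/9.50) ≈ 1.263.

1.263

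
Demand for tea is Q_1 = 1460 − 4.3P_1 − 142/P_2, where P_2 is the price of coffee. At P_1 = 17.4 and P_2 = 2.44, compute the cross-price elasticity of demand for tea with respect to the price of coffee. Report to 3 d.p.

At P_1 = 17.4 and P_2 = 2.44: Q_1 = 1326.983.
∂Q_1/∂P_2 = 142/P_2² = 23.8511.
ε = (∂Q_1/∂P_2)(P_2/Q_1) = 23.8511 × (2.44/1326.983) ≈ 0.044.

0.044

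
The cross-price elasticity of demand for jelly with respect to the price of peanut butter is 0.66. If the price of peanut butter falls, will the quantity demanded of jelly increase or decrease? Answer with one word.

decrease

ε > 0 and the price of peanut butter falls, so the quantity of jelly moves in the same direction: it decreases.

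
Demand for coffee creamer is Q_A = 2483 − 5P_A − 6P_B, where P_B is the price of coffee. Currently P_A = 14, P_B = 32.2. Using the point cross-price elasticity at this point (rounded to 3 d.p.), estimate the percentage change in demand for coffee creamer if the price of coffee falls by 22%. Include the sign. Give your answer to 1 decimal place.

1.9%

At P_A = 14, P_B = 32.2: Q_A = 2219.8.
∂Q_A/∂P_B = -6.
ε = (∂Q_A/∂P_B)(P_B/Q_A) = -6.0000 × 32.2/2219.8 ≈ -0.087.
%ΔQ_A ≈ ε × %ΔP_B = -0.087 × (-22%) = 1.9%.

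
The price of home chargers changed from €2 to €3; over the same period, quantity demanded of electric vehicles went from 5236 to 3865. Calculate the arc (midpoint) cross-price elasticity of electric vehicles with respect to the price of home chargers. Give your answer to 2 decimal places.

ΔQ_A = 3865 − 5236 = -1371; ΔP_B = 3 − 2 = 1.
Midpoints: Q̄_A = 4550.5, P̄_B = 2.50.
ε = (ΔQ_A/Q̄_A)/(ΔP_B/P̄_B) = (-1371/4550.5)/(1/2.50) ≈ -0.75.
ε < 0: electric vehicles and home chargers are complements.

-0.75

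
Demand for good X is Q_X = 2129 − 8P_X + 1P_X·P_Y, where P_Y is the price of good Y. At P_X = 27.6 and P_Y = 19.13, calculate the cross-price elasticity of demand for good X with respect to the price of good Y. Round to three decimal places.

0.217

At P_X = 27.6 and P_Y = 19.13: Q_X = 2436.188.
∂Q_X/∂P_Y = 1P_X = 1(27.6) = 27.6000.
ε = (∂Q_X/∂P_Y)(P_Y/Q_X) = 27.6000 × (19.13/2436.188) ≈ 0.217.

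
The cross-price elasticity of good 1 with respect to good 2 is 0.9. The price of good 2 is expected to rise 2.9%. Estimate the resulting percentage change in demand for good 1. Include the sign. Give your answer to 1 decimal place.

%ΔQ ≈ ε × %ΔP of good 2 = 0.9 × (2.9%) = 2.6%.

2.6%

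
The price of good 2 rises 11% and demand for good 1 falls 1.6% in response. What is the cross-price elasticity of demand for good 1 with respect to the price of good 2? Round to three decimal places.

-0.145

ε = (%ΔQ of good 1) / (%ΔP of good 2) = (-1.6%) / (11%) ≈ -0.145.
Negative cross-price elasticity: complements.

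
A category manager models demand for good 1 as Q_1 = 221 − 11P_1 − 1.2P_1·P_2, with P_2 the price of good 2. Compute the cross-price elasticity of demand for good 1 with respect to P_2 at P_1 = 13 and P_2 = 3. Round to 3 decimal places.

At P_1 = 13 and P_2 = 3: Q_1 = 31.2.
∂Q_1/∂P_2 = -1.2P_1 = -1.2(13) = -15.6000.
ε = (∂Q_1/∂P_2)(P_2/Q_1) = -15.6000 × (3/31.2) ≈ -1.500.

-1.500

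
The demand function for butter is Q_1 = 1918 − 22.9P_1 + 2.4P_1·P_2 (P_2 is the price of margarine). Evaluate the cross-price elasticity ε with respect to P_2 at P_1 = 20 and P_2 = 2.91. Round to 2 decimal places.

At P_1 = 20 and P_2 = 2.91: Q_1 = 1599.68.
∂Q_1/∂P_2 = 2.4P_1 = 2.4(20) = 48.0000.
ε = (∂Q_1/∂P_2)(P_2/Q_1) = 48.0000 × (2.91/1599.68) ≈ 0.09.
ε > 0: substitutes.

0.09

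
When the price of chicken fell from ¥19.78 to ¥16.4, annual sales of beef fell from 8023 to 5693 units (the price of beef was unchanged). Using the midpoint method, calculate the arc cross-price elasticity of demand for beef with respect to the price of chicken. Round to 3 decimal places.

1.818

ΔQ_A = 5693 − 8023 = -2330; ΔP_B = 16.4 − 19.78 = -3.38.
Midpoints: Q̄_A = 6858.0, P̄_B = 18.09.
ε = (ΔQ_A/Q̄_A)/(ΔP_B/P̄_B) = (-2330/6858.0)/(-3.38/18.09) ≈ 1.818.
ε > 0: beef and chicken are substitutes.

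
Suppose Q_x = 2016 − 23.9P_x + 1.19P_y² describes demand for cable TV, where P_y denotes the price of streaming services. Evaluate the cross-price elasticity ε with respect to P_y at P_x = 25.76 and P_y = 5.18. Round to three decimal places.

At P_x = 25.76 and P_y = 5.18: Q_x = 1432.267.
∂Q_x/∂P_y = 2.38P_y = 2.38(5.18) = 12.3284.
ε = (∂Q_x/∂P_y)(P_y/Q_x) = 12.3284 × (5.18/1432.267) ≈ 0.045.

0.045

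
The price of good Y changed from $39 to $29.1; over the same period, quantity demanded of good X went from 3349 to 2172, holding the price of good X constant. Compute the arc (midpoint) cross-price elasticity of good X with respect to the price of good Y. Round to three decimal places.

1.466

ΔQ_X = 2172 − 3349 = -1177; ΔP_Y = 29.1 − 39 = -9.9.
Midpoints: Q̄_X = 2760.5, P̄_Y = 34.05.
ε = (ΔQ_X/Q̄_X)/(ΔP_Y/P̄_Y) = (-1177/2760.5)/(-9.9/34.05) ≈ 1.466.
ε > 0: good X and good Y are substitutes.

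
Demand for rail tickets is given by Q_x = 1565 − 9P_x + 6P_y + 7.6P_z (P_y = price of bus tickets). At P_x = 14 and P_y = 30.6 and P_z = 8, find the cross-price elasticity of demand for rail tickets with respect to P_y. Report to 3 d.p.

At P_x = 14 and P_y = 30.6 and P_z = 8: Q_x = 1683.4.
∂Q_x/∂P_y = 6.
ε = (∂Q_x/∂P_y)(P_y/Q_x) = 6 × (30.6/1683.4) ≈ 0.109.
Since ε > 0, rail tickets and bus tickets are substitutes.

0.109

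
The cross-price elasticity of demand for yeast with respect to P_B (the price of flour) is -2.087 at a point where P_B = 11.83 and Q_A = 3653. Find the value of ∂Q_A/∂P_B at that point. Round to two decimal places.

-644.45

ε = (∂Q_A/∂P_B)·(P_B/Q_A) ⇒ ∂Q_A/∂P_B = ε·Q_A/P_B = -2.087 × 3653/11.83 ≈ -644.45.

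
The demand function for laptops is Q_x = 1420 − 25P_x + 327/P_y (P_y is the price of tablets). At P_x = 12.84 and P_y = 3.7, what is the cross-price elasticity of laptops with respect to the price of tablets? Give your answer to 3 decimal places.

-0.074

At P_x = 12.84 and P_y = 3.7: Q_x = 1187.378.
∂Q_x/∂P_y = −327/P_y² = -23.8860.
ε = (∂Q_x/∂P_y)(P_y/Q_x) = -23.8860 × (3.7/1187.378) ≈ -0.074.
ε < 0: complements.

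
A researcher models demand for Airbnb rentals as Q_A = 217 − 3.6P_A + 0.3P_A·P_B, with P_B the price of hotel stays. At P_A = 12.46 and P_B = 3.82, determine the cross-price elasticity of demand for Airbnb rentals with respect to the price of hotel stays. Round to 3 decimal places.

0.077

At P_A = 12.46 and P_B = 3.82: Q_A = 186.423.
∂Q_A/∂P_B = 0.3P_A = 0.3(12.46) = 3.7380.
ε = (∂Q_A/∂P_B)(P_B/Q_A) = 3.7380 × (3.82/186.423) ≈ 0.077.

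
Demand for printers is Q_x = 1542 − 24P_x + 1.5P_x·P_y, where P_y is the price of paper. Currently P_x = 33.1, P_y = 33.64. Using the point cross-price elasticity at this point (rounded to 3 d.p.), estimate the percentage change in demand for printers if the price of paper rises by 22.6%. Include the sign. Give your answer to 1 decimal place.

15.6%

At P_x = 33.1, P_y = 33.64: Q_x = 2417.826.
∂Q_x/∂P_y = 1.5P_x = 49.6500.
ε = (∂Q_x/∂P_y)(P_y/Q_x) = 49.6500 × 33.64/2417.826 ≈ 0.691.
%ΔQ_x ≈ ε × %ΔP_y = 0.691 × (22.6%) = 15.6%.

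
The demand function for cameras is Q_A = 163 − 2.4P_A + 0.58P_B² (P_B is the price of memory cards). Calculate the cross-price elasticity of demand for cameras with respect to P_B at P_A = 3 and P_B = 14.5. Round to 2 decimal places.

At P_A = 3 and P_B = 14.5: Q_A = 277.745.
∂Q_A/∂P_B = 1.16P_B = 1.16(14.5) = 16.8200.
ε = (∂Q_A/∂P_B)(P_B/Q_A) = 16.8200 × (14.5/277.745) ≈ 0.88.

0.88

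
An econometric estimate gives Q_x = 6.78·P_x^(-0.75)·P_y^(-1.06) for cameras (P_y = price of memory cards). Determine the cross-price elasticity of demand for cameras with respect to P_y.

In a log-linear (constant-elasticity) demand function, the coefficient on the exponent of P_y is the cross-price elasticity.
ε = -1.06. Negative, so cameras and memory cards are complements.

-1.06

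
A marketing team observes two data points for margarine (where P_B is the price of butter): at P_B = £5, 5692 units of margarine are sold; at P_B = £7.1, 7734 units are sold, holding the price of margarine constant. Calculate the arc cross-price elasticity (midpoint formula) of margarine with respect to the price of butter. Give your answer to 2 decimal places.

ΔQ_A = 7734 − 5692 = 2042; ΔP_B = 7.1 − 5 = 2.1.
Midpoints: Q̄_A = 6713.0, P̄_B = 6.05.
ε = (ΔQ_A/Q̄_A)/(ΔP_B/P̄_B) = (2042/6713.0)/(2.1/6.05) ≈ 0.88.
ε > 0: margarine and butter are substitutes.

0.88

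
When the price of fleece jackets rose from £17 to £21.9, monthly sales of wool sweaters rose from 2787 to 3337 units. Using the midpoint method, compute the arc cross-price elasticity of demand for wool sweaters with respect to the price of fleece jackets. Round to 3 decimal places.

ΔQ_A = 3337 − 2787 = 550; ΔP_B = 21.9 − 17 = 4.9.
Midpoints: Q̄_A = 3062.0, P̄_B = 19.45.
ε = (ΔQ_A/Q̄_A)/(ΔP_B/P̄_B) = (550/3062.0)/(4.9/19.45) ≈ 0.713.
ε > 0: wool sweaters and fleece jackets are substitutes.

0.713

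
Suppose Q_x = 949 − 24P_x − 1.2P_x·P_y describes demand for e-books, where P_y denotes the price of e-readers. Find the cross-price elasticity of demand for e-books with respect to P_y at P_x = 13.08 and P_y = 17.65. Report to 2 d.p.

At P_x = 13.08 and P_y = 17.65: Q_x = 358.046.
∂Q_x/∂P_y = -1.2P_x = -1.2(13.08) = -15.6960.
ε = (∂Q_x/∂P_y)(P_y/Q_x) = -15.6960 × (17.65/358.046) ≈ -0.77.

-0.77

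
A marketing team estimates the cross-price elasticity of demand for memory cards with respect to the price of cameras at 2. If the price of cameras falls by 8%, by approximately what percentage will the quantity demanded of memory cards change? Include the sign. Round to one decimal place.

%ΔQ ≈ ε × %ΔP of cameras = 2 × (-8%) = -16.0%.
Demand for memory cards falls by about 16.0%.

-16.0%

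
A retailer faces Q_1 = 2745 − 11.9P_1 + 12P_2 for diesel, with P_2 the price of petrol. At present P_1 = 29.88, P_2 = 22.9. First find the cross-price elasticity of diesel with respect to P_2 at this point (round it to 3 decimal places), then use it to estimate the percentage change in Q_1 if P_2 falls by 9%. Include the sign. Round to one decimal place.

At P_1 = 29.88, P_2 = 22.9: Q_1 = 2664.228.
∂Q_1/∂P_2 = 12.
ε = (∂Q_1/∂P_2)(P_2/Q_1) = 12.0000 × 22.9/2664.228 ≈ 0.103.
%ΔQ_1 ≈ ε × %ΔP_2 = 0.103 × (-9%) = -0.9%.

-0.9%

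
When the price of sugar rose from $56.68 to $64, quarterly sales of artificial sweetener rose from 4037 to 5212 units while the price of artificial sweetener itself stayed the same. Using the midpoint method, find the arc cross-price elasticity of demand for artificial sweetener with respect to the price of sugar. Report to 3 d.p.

2.094

ΔQ_A = 5212 − 4037 = 1175; ΔP_B = 64 − 56.68 = 7.32.
Midpoints: Q̄_A = 4624.5, P̄_B = 60.34.
ε = (ΔQ_A/Q̄_A)/(ΔP_B/P̄_B) = (1175/4624.5)/(7.32/60.34) ≈ 2.094.
ε > 0: artificial sweetener and sugar are substitutes.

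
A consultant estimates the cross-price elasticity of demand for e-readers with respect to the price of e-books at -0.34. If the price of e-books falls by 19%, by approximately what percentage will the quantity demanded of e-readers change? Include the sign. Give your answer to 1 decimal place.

6.5%

%ΔQ ≈ ε × %ΔP of e-books = -0.34 × (-19%) = 6.5%.
Demand for e-readers rises by about 6.5%.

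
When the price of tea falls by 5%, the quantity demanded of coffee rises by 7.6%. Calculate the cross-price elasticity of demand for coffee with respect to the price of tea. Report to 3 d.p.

ε = (%ΔQ of coffee) / (%ΔP of tea) = (7.6%) / (-5%) ≈ -1.520.
Negative cross-price elasticity: complements.

-1.520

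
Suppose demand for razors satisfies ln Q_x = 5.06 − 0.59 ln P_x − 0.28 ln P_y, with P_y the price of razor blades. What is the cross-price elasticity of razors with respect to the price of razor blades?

In a log-linear (constant-elasticity) demand function, the coefficient on ln P_y is the cross-price elasticity.
ε = -0.28. Negative, so razors and razor blades are complements.

-0.28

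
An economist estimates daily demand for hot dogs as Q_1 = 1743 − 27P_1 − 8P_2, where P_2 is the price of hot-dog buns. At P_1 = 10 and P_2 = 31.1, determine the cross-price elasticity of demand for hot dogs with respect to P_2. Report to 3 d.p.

-0.203

At P_1 = 10 and P_2 = 31.1: Q_1 = 1224.2.
∂Q_1/∂P_2 = -8.
ε = (∂Q_1/∂P_2)(P_2/Q_1) = -8 × (31.1/1224.2) ≈ -0.203.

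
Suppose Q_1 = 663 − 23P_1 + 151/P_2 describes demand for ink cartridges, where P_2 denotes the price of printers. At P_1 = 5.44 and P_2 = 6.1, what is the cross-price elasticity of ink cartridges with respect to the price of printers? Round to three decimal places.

-0.044

At P_1 = 5.44 and P_2 = 6.1: Q_1 = 562.634.
∂Q_1/∂P_2 = −151/P_2² = -4.0580.
ε = (∂Q_1/∂P_2)(P_2/Q_1) = -4.0580 × (6.1/562.634) ≈ -0.044.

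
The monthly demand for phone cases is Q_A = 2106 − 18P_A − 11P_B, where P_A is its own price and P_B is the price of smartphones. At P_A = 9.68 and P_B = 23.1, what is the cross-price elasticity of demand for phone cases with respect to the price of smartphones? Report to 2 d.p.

At P_A = 9.68 and P_B = 23.1: Q_A = 1677.66.
∂Q_A/∂P_B = -11.
ε = (∂Q_A/∂P_B)(P_B/Q_A) = -11 × (23.1/1677.66) ≈ -0.15.

-0.15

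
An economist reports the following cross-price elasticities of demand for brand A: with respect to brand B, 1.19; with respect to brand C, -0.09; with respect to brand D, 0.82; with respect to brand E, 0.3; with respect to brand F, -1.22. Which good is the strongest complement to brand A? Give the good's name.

Complements have ε < 0. The most negative value is -1.22 (brand F).

brand F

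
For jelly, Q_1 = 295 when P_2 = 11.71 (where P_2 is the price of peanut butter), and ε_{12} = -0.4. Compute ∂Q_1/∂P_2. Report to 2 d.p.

-10.08

ε = (∂Q_1/∂P_2)·(P_2/Q_1) ⇒ ∂Q_1/∂P_2 = ε·Q_1/P_2 = -0.4 × 295/11.71 ≈ -10.08.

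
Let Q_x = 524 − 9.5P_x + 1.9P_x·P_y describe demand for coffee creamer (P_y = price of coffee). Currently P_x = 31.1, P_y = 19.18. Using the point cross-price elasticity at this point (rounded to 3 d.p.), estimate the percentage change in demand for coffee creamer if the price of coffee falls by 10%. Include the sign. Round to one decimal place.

At P_x = 31.1, P_y = 19.18: Q_x = 1361.896.
∂Q_x/∂P_y = 1.9P_x = 59.0900.
ε = (∂Q_x/∂P_y)(P_y/Q_x) = 59.0900 × 19.18/1361.896 ≈ 0.832.
%ΔQ_x ≈ ε × %ΔP_y = 0.832 × (-10%) = -8.3%.

-8.3%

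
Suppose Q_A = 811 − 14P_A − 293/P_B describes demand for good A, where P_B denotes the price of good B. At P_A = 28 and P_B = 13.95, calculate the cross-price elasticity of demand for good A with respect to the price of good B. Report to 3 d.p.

0.053

At P_A = 28 and P_B = 13.95: Q_A = 397.996.
∂Q_A/∂P_B = 293/P_B² = 1.5056.
ε = (∂Q_A/∂P_B)(P_B/Q_A) = 1.5056 × (13.95/397.996) ≈ 0.053.
ε > 0: substitutes.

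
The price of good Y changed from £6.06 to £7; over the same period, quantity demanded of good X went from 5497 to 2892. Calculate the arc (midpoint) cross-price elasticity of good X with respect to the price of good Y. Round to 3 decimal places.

ΔQ_X = 2892 − 5497 = -2605; ΔP_Y = 7 − 6.06 = 0.94.
Midpoints: Q̄_X = 4194.5, P̄_Y = 6.53.
ε = (ΔQ_X/Q̄_X)/(ΔP_Y/P̄_Y) = (-2605/4194.5)/(0.94/6.53) ≈ -4.314.
ε < 0: good X and good Y are complements.

-4.314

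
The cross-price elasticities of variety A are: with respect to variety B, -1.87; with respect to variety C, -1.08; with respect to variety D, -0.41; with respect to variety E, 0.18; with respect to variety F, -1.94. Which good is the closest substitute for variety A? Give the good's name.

variety E

Substitutes have ε > 0. Among the positive values, 0.18 (variety E) is largest.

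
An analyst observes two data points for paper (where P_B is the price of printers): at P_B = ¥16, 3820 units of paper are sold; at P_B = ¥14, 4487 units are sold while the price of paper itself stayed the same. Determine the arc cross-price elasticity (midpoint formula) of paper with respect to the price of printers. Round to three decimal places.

ΔQ_A = 4487 − 3820 = 667; ΔP_B = 14 − 16 = -2.
Midpoints: Q̄_A = 4153.5, P̄_B = 15.00.
ε = (ΔQ_A/Q̄_A)/(ΔP_B/P̄_B) = (667/4153.5)/(-2/15.00) ≈ -1.204.

-1.204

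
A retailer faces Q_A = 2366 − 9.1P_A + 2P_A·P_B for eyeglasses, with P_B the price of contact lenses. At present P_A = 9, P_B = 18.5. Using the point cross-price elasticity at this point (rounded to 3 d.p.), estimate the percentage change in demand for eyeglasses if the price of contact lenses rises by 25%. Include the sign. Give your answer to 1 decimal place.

At P_A = 9, P_B = 18.5: Q_A = 2617.1.
∂Q_A/∂P_B = 2P_A = 18.0000.
ε = (∂Q_A/∂P_B)(P_B/Q_A) = 18.0000 × 18.5/2617.1 ≈ 0.127.
%ΔQ_A ≈ ε × %ΔP_B = 0.127 × (25%) = 3.2%.

3.2%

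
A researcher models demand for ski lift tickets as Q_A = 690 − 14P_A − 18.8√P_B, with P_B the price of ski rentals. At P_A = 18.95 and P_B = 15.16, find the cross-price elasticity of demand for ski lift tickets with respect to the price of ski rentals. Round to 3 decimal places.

-0.104

At P_A = 18.95 and P_B = 15.16: Q_A = 351.501.
∂Q_A/∂P_B = -18.8/(2√P_B) = -18.8/(2√15.16) = -2.4142.
ε = (∂Q_A/∂P_B)(P_B/Q_A) = -2.4142 × (15.16/351.501) ≈ -0.104.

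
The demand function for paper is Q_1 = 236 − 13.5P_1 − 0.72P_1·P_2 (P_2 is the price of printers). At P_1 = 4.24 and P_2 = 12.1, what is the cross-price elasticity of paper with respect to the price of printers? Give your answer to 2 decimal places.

-0.26

At P_1 = 4.24 and P_2 = 12.1: Q_1 = 141.821.
∂Q_1/∂P_2 = -0.72P_1 = -0.72(4.24) = -3.0528.
ε = (∂Q_1/∂P_2)(P_2/Q_1) = -3.0528 × (12.1/141.821) ≈ -0.26.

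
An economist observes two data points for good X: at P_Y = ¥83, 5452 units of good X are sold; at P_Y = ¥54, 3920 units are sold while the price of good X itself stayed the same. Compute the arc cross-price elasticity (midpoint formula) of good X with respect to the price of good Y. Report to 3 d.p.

0.772

ΔQ_X = 3920 − 5452 = -1532; ΔP_Y = 54 − 83 = -29.
Midpoints: Q̄_X = 4686.0, P̄_Y = 68.50.
ε = (ΔQ_X/Q̄_X)/(ΔP_Y/P̄_Y) = (-1532/4686.0)/(-29/68.50) ≈ 0.772.
ε > 0: good X and good Y are substitutes.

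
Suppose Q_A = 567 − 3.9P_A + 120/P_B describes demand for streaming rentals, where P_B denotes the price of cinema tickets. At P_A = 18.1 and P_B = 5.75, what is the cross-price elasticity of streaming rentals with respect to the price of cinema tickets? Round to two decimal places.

-0.04

At P_A = 18.1 and P_B = 5.75: Q_A = 517.280.
∂Q_A/∂P_B = −120/P_B² = -3.6295.
ε = (∂Q_A/∂P_B)(P_B/Q_A) = -3.6295 × (5.75/517.280) ≈ -0.04.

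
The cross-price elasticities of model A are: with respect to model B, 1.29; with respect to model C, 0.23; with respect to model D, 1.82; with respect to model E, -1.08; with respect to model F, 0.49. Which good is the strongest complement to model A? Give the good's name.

Complements have ε < 0. The most negative value is -1.08 (model E).

model E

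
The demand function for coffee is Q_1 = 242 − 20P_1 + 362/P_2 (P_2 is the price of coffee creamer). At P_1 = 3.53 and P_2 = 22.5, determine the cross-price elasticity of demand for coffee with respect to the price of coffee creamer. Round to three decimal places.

At P_1 = 3.53 and P_2 = 22.5: Q_1 = 187.489.
∂Q_1/∂P_2 = −362/P_2² = -0.7151.
ε = (∂Q_1/∂P_2)(P_2/Q_1) = -0.7151 × (22.5/187.489) ≈ -0.086.

-0.086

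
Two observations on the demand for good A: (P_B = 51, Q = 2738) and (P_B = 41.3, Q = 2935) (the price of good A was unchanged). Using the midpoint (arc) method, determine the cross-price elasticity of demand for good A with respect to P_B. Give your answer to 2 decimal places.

-0.33

ΔQ_A = 2935 − 2738 = 197; ΔP_B = 41.3 − 51 = -9.7.
Midpoints: Q̄_A = 2836.5, P̄_B = 46.15.
ε = (ΔQ_A/Q̄_A)/(ΔP_B/P̄_B) = (197/2836.5)/(-9.7/46.15) ≈ -0.33.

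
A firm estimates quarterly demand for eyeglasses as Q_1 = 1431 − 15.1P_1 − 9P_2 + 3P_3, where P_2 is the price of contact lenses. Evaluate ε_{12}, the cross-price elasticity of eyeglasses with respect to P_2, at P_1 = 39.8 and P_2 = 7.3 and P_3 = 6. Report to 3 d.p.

At P_1 = 39.8 and P_2 = 7.3 and P_3 = 6: Q_1 = 782.32.
∂Q_1/∂P_2 = -9.
ε = (∂Q_1/∂P_2)(P_2/Q_1) = -9 × (7.3/782.32) ≈ -0.084.
Since ε < 0, eyeglasses and contact lenses are complements.

-0.084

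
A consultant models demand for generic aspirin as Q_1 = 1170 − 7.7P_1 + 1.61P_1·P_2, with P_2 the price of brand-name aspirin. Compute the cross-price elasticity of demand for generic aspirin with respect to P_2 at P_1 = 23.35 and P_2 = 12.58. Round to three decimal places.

At P_1 = 23.35 and P_2 = 12.58: Q_1 = 1463.131.
∂Q_1/∂P_2 = 1.61P_1 = 1.61(23.35) = 37.5935.
ε = (∂Q_1/∂P_2)(P_2/Q_1) = 37.5935 × (12.58/1463.131) ≈ 0.323.
ε > 0: substitutes.

0.323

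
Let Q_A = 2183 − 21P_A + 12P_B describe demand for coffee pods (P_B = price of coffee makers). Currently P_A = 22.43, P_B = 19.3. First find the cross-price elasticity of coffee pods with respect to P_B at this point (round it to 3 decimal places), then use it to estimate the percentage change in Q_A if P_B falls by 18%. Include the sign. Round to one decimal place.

At P_A = 22.43, P_B = 19.3: Q_A = 1943.57.
∂Q_A/∂P_B = 12.
ε = (∂Q_A/∂P_B)(P_B/Q_A) = 12.0000 × 19.3/1943.57 ≈ 0.119.
%ΔQ_A ≈ ε × %ΔP_B = 0.119 × (-18%) = -2.1%.

-2.1%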